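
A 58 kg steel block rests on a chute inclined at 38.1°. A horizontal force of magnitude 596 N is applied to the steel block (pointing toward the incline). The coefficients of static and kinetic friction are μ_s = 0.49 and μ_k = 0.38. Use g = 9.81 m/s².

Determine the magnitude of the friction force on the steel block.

Normal direction: N = m g cos θ + P sin θ = 815.5 N.
Parallel to the incline: P cos θ − m g sin θ = 469 − 351.1 = 117.9 N; the friction needed to balance this is 117.9 N acting down the slope.
The limit of static friction is μ_s N = 399.6 N.
Since 117.9 N is within the 399.6 N limit, the steel block stays put and friction is exactly 118 N.

f ≈ 118 N (down the incline)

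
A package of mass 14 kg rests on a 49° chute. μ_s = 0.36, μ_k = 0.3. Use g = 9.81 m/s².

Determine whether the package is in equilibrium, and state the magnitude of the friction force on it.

f ≈ 27 N

N = m g cos θ = 90.1 N.
Down-slope weight component: m g sin θ = 104 N.
μ_s N = 32.4 N.
104 > 32.4 N, so it slides; kinetic friction f = μ_k N = 0.3×90.1 = 27 N.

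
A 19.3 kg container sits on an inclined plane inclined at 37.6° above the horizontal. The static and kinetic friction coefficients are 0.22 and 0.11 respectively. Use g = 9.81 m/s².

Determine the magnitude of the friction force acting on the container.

Perpendicular to the surface, N = m g cos θ = 19.3·9.81·cos 37.6° = 150 N.
For equilibrium along the incline, friction must balance the weight component: f = m g sin θ = 115.5 N up the slope.
Maximum static friction available: μ_s N = 0.22 × 150 = 33 N.
Since |115.5| > 33 N, static friction cannot hold it; the container slides down the incline and kinetic friction applies: f = μ_k N = 0.11 × 150 = 16.5 N.

f ≈ 16.5 N (up the incline)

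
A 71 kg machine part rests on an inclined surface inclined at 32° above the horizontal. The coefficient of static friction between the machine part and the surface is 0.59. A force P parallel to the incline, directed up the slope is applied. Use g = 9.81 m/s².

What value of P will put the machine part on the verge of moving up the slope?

At impending motion up the slope, friction acts down-slope at its limit: f = μ_s N.
P is parallel to the surface, so N = m g cos θ = 591 N.
Along the incline: P = m g sin θ + μ_s N = 369 + 0.59×591 = 718 N.

P ≈ 718 N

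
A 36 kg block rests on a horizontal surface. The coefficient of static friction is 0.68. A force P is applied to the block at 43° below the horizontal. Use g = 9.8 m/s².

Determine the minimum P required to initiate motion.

P ≈ 897 N

N = m g + P sin α (the push presses the block into the horizontal surface).
At impending slip, P cos α = μ_s N = μ_s (m g + P sin α).
Solving: P (cos α − μ_s sin α) = μ_s m g → P = 0.68×353/(cos 43° − 0.68 sin 43°) = 240/0.2676 = 897 N.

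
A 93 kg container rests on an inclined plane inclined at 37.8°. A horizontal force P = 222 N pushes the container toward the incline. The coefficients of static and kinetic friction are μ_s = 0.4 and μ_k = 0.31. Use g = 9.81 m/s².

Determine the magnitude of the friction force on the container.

The horizontal push has a component P sin θ into the surface, so N = m g cos θ + P sin θ = 720.9 + 136.1 = 856.9 N.
Parallel to the incline: P cos θ − m g sin θ = 175.4 − 559.2 = -383.8 N; the friction needed to balance this is 383.8 N acting up the slope.
Maximum static friction: μ_s N = 0.4 × 856.9 = 342.8 N.
|f_req| = 383.8 > 342.8 N → the container slides down the incline; f = μ_k N = 0.31 × 856.9 = 266 N.

f ≈ 266 N (up the incline)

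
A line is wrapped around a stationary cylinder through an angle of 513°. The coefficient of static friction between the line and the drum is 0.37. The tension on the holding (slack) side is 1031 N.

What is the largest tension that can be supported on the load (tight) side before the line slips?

T_max ≈ 28300 N

At impending slip the capstan equation gives T₂/T₁ = e^{μβ} with β in radians.
β = 513° × π/180 = 8.954 rad.
e^{μβ} = e^{0.37×8.954} = 27.46.
T₂ = T₁ · e^{μβ} = 1031 × 27.46 = 28300 N.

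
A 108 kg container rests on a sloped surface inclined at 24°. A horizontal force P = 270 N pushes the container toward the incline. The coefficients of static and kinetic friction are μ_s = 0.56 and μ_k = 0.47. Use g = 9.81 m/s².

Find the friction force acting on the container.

Normal direction: N = m g cos θ + P sin θ = 1078 N.
Parallel to the incline: P cos θ − m g sin θ = 246.7 − 430.9 = -184.3 N; the friction needed to balance this is 184.3 N acting up the slope.
Maximum static friction: μ_s N = 0.56 × 1078 = 603.5 N.
|f_req| = 184.3 ≤ 603.5 N → the container is in equilibrium; friction equals the required value.

f ≈ 184 N (up the incline)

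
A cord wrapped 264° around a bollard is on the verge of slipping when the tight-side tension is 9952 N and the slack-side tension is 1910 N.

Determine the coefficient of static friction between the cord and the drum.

μ ≈ 0.358

T₂/T₁ = e^{μβ} → μ = ln(T₂/T₁)/β.
β = 264° = 4.608 rad.
μ = ln(9952/1910)/4.608 = ln(5.21)/4.608 = 0.358.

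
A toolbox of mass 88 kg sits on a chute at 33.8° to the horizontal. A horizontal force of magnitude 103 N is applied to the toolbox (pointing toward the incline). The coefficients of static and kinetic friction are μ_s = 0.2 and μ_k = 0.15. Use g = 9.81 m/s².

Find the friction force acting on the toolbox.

The horizontal push has a component P sin θ into the surface, so N = m g cos θ + P sin θ = 717.4 + 57.3 = 774.7 N.
Along the incline, the net driving force (taking up-slope positive) is P cos θ − m g sin θ = 85.59 − 480.2 = -394.6 N, so equilibrium requires friction f = 394.6 N (up-slope).
Maximum static friction: μ_s N = 0.2 × 774.7 = 154.9 N.
|f_req| = 394.6 > 154.9 N → the toolbox slides down the incline; f = μ_k N = 0.15 × 774.7 = 116 N.

f ≈ 116 N (up the incline)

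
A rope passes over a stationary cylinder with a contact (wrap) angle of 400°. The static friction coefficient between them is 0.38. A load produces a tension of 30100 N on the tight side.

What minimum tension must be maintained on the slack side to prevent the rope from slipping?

Capstan equation at impending slip: T_tight/T_slack = e^{μβ}.
β = 400° = 6.981 rad; e^{μβ} = e^{0.38×6.981} = 14.2.
T_slack = T_tight / e^{μβ} = 30100 / 14.2 = 2120 N.

T_min ≈ 2120 N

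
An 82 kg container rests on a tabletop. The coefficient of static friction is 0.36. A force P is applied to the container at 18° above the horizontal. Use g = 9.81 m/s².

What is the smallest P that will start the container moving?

P ≈ 273 N

N = m g − P sin α (the pull lifts the container).
At impending slip, P cos α = μ_s N = μ_s (m g − P sin α).
Solving: P (cos α + μ_s sin α) = μ_s m g → P = 0.36×804/(cos 18° + 0.36 sin 18°) = 290/1.062 = 273 N.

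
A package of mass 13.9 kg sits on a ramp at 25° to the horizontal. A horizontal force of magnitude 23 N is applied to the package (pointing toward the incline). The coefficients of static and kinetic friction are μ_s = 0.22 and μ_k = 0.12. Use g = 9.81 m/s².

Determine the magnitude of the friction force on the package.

Normal direction: N = m g cos θ + P sin θ = 133.3 N.
Along the incline, the net driving force (taking up-slope positive) is P cos θ − m g sin θ = 20.85 − 57.63 = -36.78 N, so equilibrium requires friction f = 36.78 N (up-slope).
The limit of static friction is μ_s N = 29.33 N.
The required 36.78 N exceeds the static limit, so the package slides down-slope and f = μ_k N = 0.12×133.3 = 16 N.

f ≈ 16 N (up the incline)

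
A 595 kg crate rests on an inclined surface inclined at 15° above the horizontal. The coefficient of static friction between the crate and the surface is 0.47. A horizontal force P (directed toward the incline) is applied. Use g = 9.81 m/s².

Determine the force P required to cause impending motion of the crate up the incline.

P ≈ 4930 N

At impending motion up the slope, friction acts down-slope at its limit: f = μ_s N.
Perpendicular to the incline: N = m g cos θ + P sin θ.
Along the incline: P cos θ = m g sin θ + μ_s N = m g sin θ + μ_s (m g cos θ + P sin θ).
Solving, P (cos θ − μ_s sin θ) = m g (sin θ + μ_s cos θ), so P = 595×9.81×(sin 15° + 0.47 cos 15°)/(cos 15° − 0.47 sin 15°) = 5840×0.7128/0.8443 = 4930 N.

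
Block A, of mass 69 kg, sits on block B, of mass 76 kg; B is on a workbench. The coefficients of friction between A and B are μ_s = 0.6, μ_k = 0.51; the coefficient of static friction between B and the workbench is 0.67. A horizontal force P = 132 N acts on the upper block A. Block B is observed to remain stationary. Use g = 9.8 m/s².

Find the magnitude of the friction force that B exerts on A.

Between the blocks, N₁ = m_A g = 676.2 N.
Maximum static friction on A from B: μ_s N₁ = 0.6×676.2 = 405.7 N.
Since P = 132 N ≤ 405.7 N, A does not slip on B; friction on A equals P = 132 N.
By Newton's third law B feels 132 N forward from A. With B stationary, the floor's static friction on B balances it: f₂ = 132 N (well within μ_s(m_A+m_B)g = 952.1 N).

f ≈ 132 N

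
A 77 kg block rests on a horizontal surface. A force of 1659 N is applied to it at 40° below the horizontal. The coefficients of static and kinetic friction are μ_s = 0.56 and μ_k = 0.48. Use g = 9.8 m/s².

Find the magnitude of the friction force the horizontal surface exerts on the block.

f ≈ 874 N

Vertical equilibrium gives N = m g + P sin α = 1821 N.
For equilibrium, f = P cos α = 1659×cos 40° = 1271 N.
μ_s N = 0.56 × 1821 = 1020 N.
The required friction exceeds μ_s N, so the block moves and f = μ_k N = 874 N.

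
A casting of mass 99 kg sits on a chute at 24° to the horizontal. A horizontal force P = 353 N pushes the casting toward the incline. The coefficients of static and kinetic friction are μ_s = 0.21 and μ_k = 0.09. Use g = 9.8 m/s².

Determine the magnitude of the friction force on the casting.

f ≈ 72.1 N (up the incline)

Normal direction: N = m g cos θ + P sin θ = 1030 N.
Parallel to the incline: P cos θ − m g sin θ = 322.5 − 394.6 = -72.13 N; the friction needed to balance this is 72.13 N acting up the slope.
Maximum static friction: μ_s N = 0.21 × 1030 = 216.3 N.
Since 72.13 N is within the 216.3 N limit, the casting stays put and friction is exactly 72.1 N.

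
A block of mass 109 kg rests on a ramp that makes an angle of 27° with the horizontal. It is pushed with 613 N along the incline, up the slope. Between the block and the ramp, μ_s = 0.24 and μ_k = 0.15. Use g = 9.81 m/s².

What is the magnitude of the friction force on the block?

f ≈ 128 N (down the incline)

Perpendicular to the surface, N = m g cos θ = 109·9.81·cos 27° = 952.7 N.
The friction needed for equilibrium is m g sin θ − P = 485.4 − 613 = -127.6 N, measured positive up-slope.
Maximum static friction available: μ_s N = 0.24 × 952.7 = 228.7 N.
Since |-127.6| ≤ 228.7 N, the block remains in static equilibrium and friction takes exactly the required value.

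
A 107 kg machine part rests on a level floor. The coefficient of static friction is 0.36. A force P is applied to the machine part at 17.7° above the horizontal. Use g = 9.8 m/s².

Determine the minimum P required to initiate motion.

N = m g − P sin α (the pull lifts the machine part).
At impending slip, P cos α = μ_s N = μ_s (m g − P sin α).
Solving: P (cos α + μ_s sin α) = μ_s m g → P = 0.36×1050/(cos 17.7° + 0.36 sin 17.7°) = 377/1.062 = 355 N.

P ≈ 355 N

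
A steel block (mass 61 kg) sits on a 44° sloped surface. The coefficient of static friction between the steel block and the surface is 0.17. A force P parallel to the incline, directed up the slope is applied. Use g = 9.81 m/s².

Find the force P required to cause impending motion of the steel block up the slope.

At impending motion up the slope, friction acts down-slope at its limit: f = μ_s N.
P is parallel to the surface, so N = m g cos θ = 430 N.
Along the incline: P = m g sin θ + μ_s N = 416 + 0.17×430 = 489 N.

P ≈ 489 N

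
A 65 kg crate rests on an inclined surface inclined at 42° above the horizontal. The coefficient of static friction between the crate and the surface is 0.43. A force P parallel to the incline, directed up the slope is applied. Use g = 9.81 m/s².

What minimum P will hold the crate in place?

The crate tends to slide down (tan θ > μ_s), so at the point of impending slip friction acts up-slope at its limit: f = μ_s N.
P is parallel to the surface, so N = m g cos θ = 474 N.
Along the incline: P + μ_s N = m g sin θ, so P = 427 − 0.43×474 = 223 N.

P_min ≈ 223 N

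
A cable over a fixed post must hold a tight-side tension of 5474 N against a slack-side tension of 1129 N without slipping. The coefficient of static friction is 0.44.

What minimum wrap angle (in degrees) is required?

β_min ≈ 206°

T₂/T₁ = e^{μβ} → β = ln(T₂/T₁)/μ.
β = ln(5474/1129)/0.44 = 1.579/0.44 = 3.588 rad.
In degrees: β = 3.588 × 180/π = 206°.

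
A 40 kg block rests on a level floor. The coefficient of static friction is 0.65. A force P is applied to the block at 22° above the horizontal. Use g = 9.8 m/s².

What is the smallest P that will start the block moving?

N = m g − P sin α (the pull lifts the block).
At impending slip, P cos α = μ_s N = μ_s (m g − P sin α).
Solving: P (cos α + μ_s sin α) = μ_s m g → P = 0.65×392/(cos 22° + 0.65 sin 22°) = 255/1.171 = 218 N.

P ≈ 218 N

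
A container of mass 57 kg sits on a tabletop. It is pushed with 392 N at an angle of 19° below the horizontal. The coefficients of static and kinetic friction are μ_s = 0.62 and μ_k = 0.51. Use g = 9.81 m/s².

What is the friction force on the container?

N = m g + P sin α = 559.2 + 392×sin 19° = 686.8 N.
The horizontal driving force is P cos α = 370.6 N, so equilibrium needs friction f = 370.6 N.
The static-friction limit is μ_s N = 425.8 N.
370.6 ≤ 425.8 N → static; friction equals the required 371 N.

f ≈ 371 N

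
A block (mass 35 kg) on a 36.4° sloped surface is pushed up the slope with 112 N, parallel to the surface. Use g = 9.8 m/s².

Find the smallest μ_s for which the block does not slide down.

N = m g cos θ = 276.1 N.
Friction must make up the shortfall along the incline: f = m g sin θ − P = 203.5 − 112 = 91.54 N.
At the threshold f = μ_s N, so μ_s,min = 91.54/276.1 = 0.332.

μ_s,min ≈ 0.332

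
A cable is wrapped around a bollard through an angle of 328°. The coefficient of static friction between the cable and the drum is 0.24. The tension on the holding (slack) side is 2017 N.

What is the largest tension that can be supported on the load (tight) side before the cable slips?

At impending slip the capstan equation gives T₂/T₁ = e^{μβ} with β in radians.
β = 328° × π/180 = 5.725 rad.
e^{μβ} = e^{0.24×5.725} = 3.951.
T₂ = T₁ · e^{μβ} = 2017 × 3.951 = 7970 N.

T_max ≈ 7970 N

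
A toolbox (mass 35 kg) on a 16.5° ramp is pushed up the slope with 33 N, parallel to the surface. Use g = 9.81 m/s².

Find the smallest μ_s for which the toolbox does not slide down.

μ_s,min ≈ 0.196

N = m g cos θ = 329.2 N.
Friction must make up the shortfall along the incline: f = m g sin θ − P = 97.52 − 33 = 64.52 N.
At the threshold f = μ_s N, so μ_s,min = 64.52/329.2 = 0.196.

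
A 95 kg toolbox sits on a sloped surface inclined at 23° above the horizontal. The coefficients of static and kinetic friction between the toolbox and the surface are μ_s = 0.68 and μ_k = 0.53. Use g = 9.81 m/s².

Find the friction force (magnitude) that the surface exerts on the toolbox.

Normal force: N = m g cos θ = 95 × 9.81 × cos 23° = 857.9 N.
Along the slope the weight component is m g sin θ = 364.1 N; friction must supply exactly this, acting up-slope.
Maximum static friction available: μ_s N = 0.68 × 857.9 = 583.3 N.
Since |364.1| ≤ 583.3 N, no slip — friction simply equals what equilibrium demands.

f ≈ 364 N (up the incline)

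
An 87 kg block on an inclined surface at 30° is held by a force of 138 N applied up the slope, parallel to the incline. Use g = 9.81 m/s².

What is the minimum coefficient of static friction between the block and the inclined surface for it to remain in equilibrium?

N = m g cos θ = 739.1 N.
Friction must make up the shortfall along the incline: f = m g sin θ − P = 426.7 − 138 = 288.7 N.
At the threshold f = μ_s N, so μ_s,min = 288.7/739.1 = 0.391.

μ_s,min ≈ 0.391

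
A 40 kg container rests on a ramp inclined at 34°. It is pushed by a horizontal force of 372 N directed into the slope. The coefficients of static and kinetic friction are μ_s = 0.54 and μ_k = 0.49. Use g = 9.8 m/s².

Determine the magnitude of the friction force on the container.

f ≈ 89.2 N (down the incline)

Normal direction: N = m g cos θ + P sin θ = 533 N.
Along the incline, the net driving force (taking up-slope positive) is P cos θ − m g sin θ = 308.4 − 219.2 = 89.2 N, so equilibrium requires friction f = -89.2 N (down-slope).
The limit of static friction is μ_s N = 287.8 N.
|f_req| = 89.2 ≤ 287.8 N → the container is in equilibrium; friction equals the required value.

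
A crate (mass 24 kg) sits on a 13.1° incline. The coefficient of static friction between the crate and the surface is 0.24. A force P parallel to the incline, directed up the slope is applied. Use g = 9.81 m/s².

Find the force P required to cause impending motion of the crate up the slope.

At impending motion up the slope, friction acts down-slope at its limit: f = μ_s N.
P is parallel to the surface, so N = m g cos θ = 229 N.
Along the incline: P = m g sin θ + μ_s N = 53.4 + 0.24×229 = 108 N.

P ≈ 108 N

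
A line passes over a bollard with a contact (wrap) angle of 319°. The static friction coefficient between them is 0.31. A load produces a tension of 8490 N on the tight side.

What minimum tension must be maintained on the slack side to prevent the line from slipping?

Capstan equation at impending slip: T_tight/T_slack = e^{μβ}.
β = 319° = 5.568 rad; e^{μβ} = e^{0.31×5.568} = 5.618.
T_slack = T_tight / e^{μβ} = 8490 / 5.618 = 1510 N.

T_min ≈ 1510 N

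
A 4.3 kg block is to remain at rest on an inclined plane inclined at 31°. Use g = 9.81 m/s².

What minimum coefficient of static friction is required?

μ_s,min ≈ 0.601

At the slip threshold m g sin θ = μ_s m g cos θ, so μ_s,min = tan θ.
μ_s,min = tan 31° = 0.601.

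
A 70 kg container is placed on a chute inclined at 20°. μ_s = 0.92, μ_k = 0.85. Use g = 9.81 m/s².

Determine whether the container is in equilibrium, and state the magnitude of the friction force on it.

N = m g cos θ = 645 N.
Down-slope weight component: m g sin θ = 235 N.
μ_s N = 594 N.
235 ≤ 594 N, so it stays put; friction = 235 N.

f ≈ 235 N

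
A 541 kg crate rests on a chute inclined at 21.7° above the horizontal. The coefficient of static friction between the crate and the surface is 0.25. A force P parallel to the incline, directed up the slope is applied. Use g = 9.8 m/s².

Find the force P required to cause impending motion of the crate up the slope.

At impending motion up the slope, friction acts down-slope at its limit: f = μ_s N.
P is parallel to the surface, so N = m g cos θ = 4930 N.
Along the incline: P = m g sin θ + μ_s N = 1960 + 0.25×4930 = 3190 N.

P ≈ 3190 N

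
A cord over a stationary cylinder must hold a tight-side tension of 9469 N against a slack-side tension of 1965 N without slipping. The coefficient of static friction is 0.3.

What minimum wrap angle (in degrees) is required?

β_min ≈ 300°

T₂/T₁ = e^{μβ} → β = ln(T₂/T₁)/μ.
β = ln(9469/1965)/0.3 = 1.573/0.3 = 5.242 rad.
In degrees: β = 5.242 × 180/π = 300°.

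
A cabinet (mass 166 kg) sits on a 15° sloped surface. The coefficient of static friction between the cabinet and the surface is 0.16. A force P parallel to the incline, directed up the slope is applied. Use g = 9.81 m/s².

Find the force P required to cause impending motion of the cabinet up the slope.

P ≈ 673 N

At impending motion up the slope, friction acts down-slope at its limit: f = μ_s N.
P is parallel to the surface, so N = m g cos θ = 1570 N.
Along the incline: P = m g sin θ + μ_s N = 421 + 0.16×1570 = 673 N.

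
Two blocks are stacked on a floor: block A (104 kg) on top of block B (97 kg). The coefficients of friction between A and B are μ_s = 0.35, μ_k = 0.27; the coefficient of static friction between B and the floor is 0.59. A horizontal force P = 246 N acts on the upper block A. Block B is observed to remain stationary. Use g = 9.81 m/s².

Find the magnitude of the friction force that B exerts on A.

f ≈ 246 N

The normal force B exerts on A is simply A's weight, N₁ = 1020 N.
So the A–B interface can sustain at most μ_s N₁ = 357.1 N of static friction.
Since P = 246 N ≤ 357.1 N, A does not slip on B; friction on A equals P = 246 N.
B experiences an equal 246 N forward from A (third law). B is in equilibrium, so the floor supplies f₂ = 246 N of static friction (limit μ_s(m_A+m_B)g = 1163 N, not exceeded).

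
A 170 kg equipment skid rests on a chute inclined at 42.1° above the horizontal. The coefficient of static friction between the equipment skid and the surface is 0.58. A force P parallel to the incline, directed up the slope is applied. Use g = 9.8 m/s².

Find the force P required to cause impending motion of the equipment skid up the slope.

P ≈ 1830 N

At impending motion up the slope, friction acts down-slope at its limit: f = μ_s N.
P is parallel to the surface, so N = m g cos θ = 1240 N.
Along the incline: P = m g sin θ + μ_s N = 1120 + 0.58×1240 = 1830 N.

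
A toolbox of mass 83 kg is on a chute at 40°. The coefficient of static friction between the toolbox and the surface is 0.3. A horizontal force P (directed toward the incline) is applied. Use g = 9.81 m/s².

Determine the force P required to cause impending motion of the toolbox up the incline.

P ≈ 1240 N

At impending motion up the slope, friction acts down-slope at its limit: f = μ_s N.
Perpendicular to the incline: N = m g cos θ + P sin θ.
Along the incline: P cos θ = m g sin θ + μ_s N = m g sin θ + μ_s (m g cos θ + P sin θ).
Solving, P (cos θ − μ_s sin θ) = m g (sin θ + μ_s cos θ), so P = 83×9.81×(sin 40° + 0.3 cos 40°)/(cos 40° − 0.3 sin 40°) = 814×0.8726/0.5732 = 1240 N.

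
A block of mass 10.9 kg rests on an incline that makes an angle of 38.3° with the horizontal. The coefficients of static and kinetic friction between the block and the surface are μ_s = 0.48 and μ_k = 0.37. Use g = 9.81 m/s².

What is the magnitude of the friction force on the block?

Perpendicular to the surface, N = m g cos θ = 10.9·9.81·cos 38.3° = 83.92 N.
For equilibrium along the incline, friction must balance the weight component: f = m g sin θ = 66.27 N up the slope.
The static-friction ceiling is μ_s N = 0.48 × 83.92 = 40.28 N.
|66.27| exceeds 40.28 N, so the block slips down-slope; friction is kinetic, f = μ_k N = 0.37×83.92 = 31 N.

f ≈ 31 N (up the incline)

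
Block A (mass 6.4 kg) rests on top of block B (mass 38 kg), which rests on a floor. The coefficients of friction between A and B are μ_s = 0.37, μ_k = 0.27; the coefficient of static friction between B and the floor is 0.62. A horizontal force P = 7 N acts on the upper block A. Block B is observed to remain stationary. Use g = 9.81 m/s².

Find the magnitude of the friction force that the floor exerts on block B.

f ≈ 7 N

Between the blocks, N₁ = m_A g = 62.78 N.
Maximum static friction on A from B: μ_s N₁ = 0.37×62.78 = 23.23 N.
P = 7 N is within that limit, so A and B move together (both at rest); the A–B friction is simply f₁ = P = 7 N.
B experiences an equal 7 N forward from A (third law). B is in equilibrium, so the floor supplies f₂ = 7 N of static friction (limit μ_s(m_A+m_B)g = 270 N, not exceeded).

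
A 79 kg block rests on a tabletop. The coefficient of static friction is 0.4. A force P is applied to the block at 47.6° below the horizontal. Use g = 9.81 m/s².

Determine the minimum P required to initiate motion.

P ≈ 818 N

N = m g + P sin α (the push presses the block into the tabletop).
At impending slip, P cos α = μ_s N = μ_s (m g + P sin α).
Solving: P (cos α − μ_s sin α) = μ_s m g → P = 0.4×775/(cos 47.6° − 0.4 sin 47.6°) = 310/0.3789 = 818 N.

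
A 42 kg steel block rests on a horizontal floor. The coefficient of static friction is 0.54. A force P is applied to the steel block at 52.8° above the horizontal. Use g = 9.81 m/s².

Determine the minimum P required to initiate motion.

N = m g − P sin α (the pull lifts the steel block).
At impending slip, P cos α = μ_s N = μ_s (m g − P sin α).
Solving: P (cos α + μ_s sin α) = μ_s m g → P = 0.54×412/(cos 52.8° + 0.54 sin 52.8°) = 222/1.035 = 215 N.

P ≈ 215 N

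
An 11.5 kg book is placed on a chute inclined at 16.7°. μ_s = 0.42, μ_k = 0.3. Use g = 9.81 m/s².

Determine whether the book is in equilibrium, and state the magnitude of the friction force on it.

f ≈ 32.4 N

N = m g cos θ = 108 N.
Down-slope weight component: m g sin θ = 32.4 N.
μ_s N = 45.4 N.
32.4 ≤ 45.4 N, so it stays put; friction = 32.4 N.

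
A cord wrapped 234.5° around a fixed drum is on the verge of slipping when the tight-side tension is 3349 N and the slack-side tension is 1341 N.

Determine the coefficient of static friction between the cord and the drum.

μ ≈ 0.224

T₂/T₁ = e^{μβ} → μ = ln(T₂/T₁)/β.
β = 234.5° = 4.093 rad.
μ = ln(3349/1341)/4.093 = ln(2.497)/4.093 = 0.224.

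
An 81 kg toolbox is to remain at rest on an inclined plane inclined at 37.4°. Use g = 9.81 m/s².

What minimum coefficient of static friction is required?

μ_s,min ≈ 0.765

At the slip threshold m g sin θ = μ_s m g cos θ, so μ_s,min = tan θ.
μ_s,min = tan 37.4° = 0.765.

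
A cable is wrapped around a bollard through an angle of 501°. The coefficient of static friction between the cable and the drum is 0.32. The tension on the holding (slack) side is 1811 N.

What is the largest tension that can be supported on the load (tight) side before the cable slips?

At impending slip the capstan equation gives T₂/T₁ = e^{μβ} with β in radians.
β = 501° × π/180 = 8.744 rad.
e^{μβ} = e^{0.32×8.744} = 16.41.
T₂ = T₁ · e^{μβ} = 1811 × 16.41 = 29700 N.

T_max ≈ 29700 N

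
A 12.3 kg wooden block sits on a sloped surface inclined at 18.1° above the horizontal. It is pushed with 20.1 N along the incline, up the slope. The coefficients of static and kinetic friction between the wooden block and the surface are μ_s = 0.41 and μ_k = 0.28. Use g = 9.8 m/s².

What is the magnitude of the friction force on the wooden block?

f ≈ 17.3 N (up the incline)

The normal reaction is N = m g cos θ = 114.6 N.
Parallel to the incline, ΣF = 0 gives f = m g sin θ − P = 37.45 − 20.1 = 17.35 N (up-slope positive).
The static-friction ceiling is μ_s N = 0.41 × 114.6 = 46.98 N.
Since |17.35| ≤ 46.98 N, no slip — friction simply equals what equilibrium demands.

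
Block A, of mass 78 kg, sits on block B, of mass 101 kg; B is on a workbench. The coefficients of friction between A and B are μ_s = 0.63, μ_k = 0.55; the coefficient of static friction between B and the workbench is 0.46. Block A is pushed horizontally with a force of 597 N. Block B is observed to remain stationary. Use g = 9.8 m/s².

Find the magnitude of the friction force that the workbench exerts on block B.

Normal force at the A–B interface: N₁ = m_A g = 764.4 N.
Maximum static friction on A from B: μ_s N₁ = 0.63×764.4 = 481.6 N.
Since P = 597 N > 481.6 N, A slides on B; the A–B friction is kinetic: f₁ = μ_k N₁ = 0.55×764.4 = 420 N.
B experiences an equal 420 N forward from A (third law). B is in equilibrium, so the floor supplies f₂ = 420 N of static friction (limit μ_s(m_A+m_B)g = 806.9 N, not exceeded).

f ≈ 420 N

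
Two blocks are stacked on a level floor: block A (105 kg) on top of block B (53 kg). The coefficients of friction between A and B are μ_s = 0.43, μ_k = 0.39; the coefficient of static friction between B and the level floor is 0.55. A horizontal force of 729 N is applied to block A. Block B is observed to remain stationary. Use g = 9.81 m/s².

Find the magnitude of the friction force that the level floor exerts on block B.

The normal force B exerts on A is simply A's weight, N₁ = 1030 N.
So the A–B interface can sustain at most μ_s N₁ = 442.9 N of static friction.
Since P = 729 N > 442.9 N, A slides on B; the A–B friction is kinetic: f₁ = μ_k N₁ = 0.39×1030 = 402 N.
B experiences an equal 402 N forward from A (third law). B is in equilibrium, so the floor supplies f₂ = 402 N of static friction (limit μ_s(m_A+m_B)g = 852.5 N, not exceeded).

f ≈ 402 N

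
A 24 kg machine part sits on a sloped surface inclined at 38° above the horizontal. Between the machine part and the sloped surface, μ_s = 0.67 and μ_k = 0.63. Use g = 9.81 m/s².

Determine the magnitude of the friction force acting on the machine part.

Perpendicular to the surface, N = m g cos θ = 24·9.81·cos 38° = 185.5 N.
For equilibrium along the incline, friction must balance the weight component: f = m g sin θ = 145 N up the slope.
Static friction can supply at most μ_s N = 124.3 N.
|145| exceeds 124.3 N, so the machine part slips down-slope; friction is kinetic, f = μ_k N = 0.63×185.5 = 117 N.

f ≈ 117 N (up the incline)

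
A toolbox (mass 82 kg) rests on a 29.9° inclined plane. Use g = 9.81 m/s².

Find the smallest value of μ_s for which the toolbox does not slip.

μ_s,min ≈ 0.575

At the slip threshold m g sin θ = μ_s m g cos θ, so μ_s,min = tan θ.
μ_s,min = tan 29.9° = 0.575.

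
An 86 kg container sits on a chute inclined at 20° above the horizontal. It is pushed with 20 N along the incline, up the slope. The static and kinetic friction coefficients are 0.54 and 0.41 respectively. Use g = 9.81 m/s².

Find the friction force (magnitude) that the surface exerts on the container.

f ≈ 269 N (up the incline)

Normal force: N = m g cos θ = 86 × 9.81 × cos 20° = 792.8 N.
For equilibrium along the incline the friction force must supply f = m g sin θ − P = 288.5 − 20 = 268.5 N (positive meaning up-slope).
Maximum static friction available: μ_s N = 0.54 × 792.8 = 428.1 N.
Since |268.5| ≤ 428.1 N, static friction is sufficient; f equals the required value, not μ_s N.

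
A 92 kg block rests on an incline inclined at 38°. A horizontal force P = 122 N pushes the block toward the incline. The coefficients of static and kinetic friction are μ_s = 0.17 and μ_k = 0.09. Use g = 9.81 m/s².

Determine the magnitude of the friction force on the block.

Resolve perpendicular to the incline: N = m g cos θ + P sin θ = 92×9.81×cos 38° + 122×sin 38° = 786.3 N.
Parallel to the incline: P cos θ − m g sin θ = 96.14 − 555.6 = -459.5 N; the friction needed to balance this is 459.5 N acting up the slope.
Maximum static friction: μ_s N = 0.17 × 786.3 = 133.7 N.
|f_req| = 459.5 > 133.7 N → the block slides down the incline; f = μ_k N = 0.09 × 786.3 = 70.8 N.

f ≈ 70.8 N (up the incline)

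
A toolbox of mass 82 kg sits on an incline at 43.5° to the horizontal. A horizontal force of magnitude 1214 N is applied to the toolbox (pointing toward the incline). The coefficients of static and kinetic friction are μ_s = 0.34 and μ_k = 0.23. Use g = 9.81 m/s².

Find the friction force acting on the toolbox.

f ≈ 327 N (down the incline)

The horizontal push has a component P sin θ into the surface, so N = m g cos θ + P sin θ = 583.5 + 835.7 = 1419 N.
Along the incline, the net driving force (taking up-slope positive) is P cos θ − m g sin θ = 880.6 − 553.7 = 326.9 N, so equilibrium requires friction f = -326.9 N (down-slope).
Maximum static friction: μ_s N = 0.34 × 1419 = 482.5 N.
|f_req| = 326.9 ≤ 482.5 N → the toolbox is in equilibrium; friction equals the required value.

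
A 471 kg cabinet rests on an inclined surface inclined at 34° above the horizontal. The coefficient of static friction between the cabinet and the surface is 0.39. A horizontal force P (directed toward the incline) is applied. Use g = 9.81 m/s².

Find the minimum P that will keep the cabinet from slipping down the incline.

The cabinet tends to slide down (tan θ > μ_s), so at the point of impending slip friction acts up-slope at its limit: f = μ_s N.
Perpendicular to the incline: N = m g cos θ + P sin θ.
Along the incline: P cos θ + μ_s N = m g sin θ, i.e. P cos θ + μ_s (m g cos θ + P sin θ) = m g sin θ.
Solving, P (cos θ + μ_s sin θ) = m g (sin θ − μ_s cos θ), so P = 4620×0.2359/1.047 = 1040 N.

P_min ≈ 1040 N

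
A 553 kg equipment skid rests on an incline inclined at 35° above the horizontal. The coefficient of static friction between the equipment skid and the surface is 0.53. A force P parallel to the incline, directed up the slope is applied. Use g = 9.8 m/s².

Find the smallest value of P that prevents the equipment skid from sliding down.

The equipment skid tends to slide down (tan θ > μ_s), so at the point of impending slip friction acts up-slope at its limit: f = μ_s N.
P is parallel to the surface, so N = m g cos θ = 4440 N.
Along the incline: P + μ_s N = m g sin θ, so P = 3110 − 0.53×4440 = 756 N.

P_min ≈ 756 N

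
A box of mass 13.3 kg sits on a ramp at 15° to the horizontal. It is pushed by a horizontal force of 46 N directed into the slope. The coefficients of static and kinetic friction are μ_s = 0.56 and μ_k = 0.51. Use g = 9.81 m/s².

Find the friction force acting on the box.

f ≈ 10.7 N (down the incline)

Normal direction: N = m g cos θ + P sin θ = 137.9 N.
Along the incline, the net driving force (taking up-slope positive) is P cos θ − m g sin θ = 44.43 − 33.77 = 10.66 N, so equilibrium requires friction f = -10.66 N (down-slope).
Maximum static friction: μ_s N = 0.56 × 137.9 = 77.24 N.
|f_req| = 10.66 ≤ 77.24 N → the box is in equilibrium; friction equals the required value.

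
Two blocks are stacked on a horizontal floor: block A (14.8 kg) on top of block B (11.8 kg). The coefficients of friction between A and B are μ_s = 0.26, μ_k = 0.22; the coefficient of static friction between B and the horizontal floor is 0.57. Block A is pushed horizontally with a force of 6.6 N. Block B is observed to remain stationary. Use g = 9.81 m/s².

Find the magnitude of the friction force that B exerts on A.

f ≈ 6.6 N

Between the blocks, N₁ = m_A g = 145.2 N.
Maximum static friction on A from B: μ_s N₁ = 0.26×145.2 = 37.75 N.
Since P = 6.6 N ≤ 37.75 N, A does not slip on B; friction on A equals P = 6.6 N.
By Newton's third law B feels 6.6 N forward from A. With B stationary, the floor's static friction on B balances it: f₂ = 6.6 N (well within μ_s(m_A+m_B)g = 148.7 N).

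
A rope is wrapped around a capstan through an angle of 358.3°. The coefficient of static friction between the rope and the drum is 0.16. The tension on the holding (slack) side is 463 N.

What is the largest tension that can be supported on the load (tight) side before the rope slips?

At impending slip the capstan equation gives T₂/T₁ = e^{μβ} with β in radians.
β = 358.3° × π/180 = 6.254 rad.
e^{μβ} = e^{0.16×6.254} = 2.72.
T₂ = T₁ · e^{μβ} = 463 × 2.72 = 1260 N.

T_max ≈ 1260 N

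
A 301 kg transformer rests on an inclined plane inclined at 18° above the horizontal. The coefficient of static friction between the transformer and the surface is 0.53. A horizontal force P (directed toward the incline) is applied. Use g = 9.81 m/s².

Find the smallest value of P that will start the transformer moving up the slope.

At impending motion up the slope, friction acts down-slope at its limit: f = μ_s N.
Perpendicular to the incline: N = m g cos θ + P sin θ.
Along the incline: P cos θ = m g sin θ + μ_s N = m g sin θ + μ_s (m g cos θ + P sin θ).
Solving, P (cos θ − μ_s sin θ) = m g (sin θ + μ_s cos θ), so P = 301×9.81×(sin 18° + 0.53 cos 18°)/(cos 18° − 0.53 sin 18°) = 2950×0.8131/0.7873 = 3050 N.

P ≈ 3050 N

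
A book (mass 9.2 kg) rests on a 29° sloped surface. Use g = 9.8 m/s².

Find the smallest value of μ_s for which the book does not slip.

At the slip threshold m g sin θ = μ_s m g cos θ, so μ_s,min = tan θ.
μ_s,min = tan 29° = 0.554.

μ_s,min ≈ 0.554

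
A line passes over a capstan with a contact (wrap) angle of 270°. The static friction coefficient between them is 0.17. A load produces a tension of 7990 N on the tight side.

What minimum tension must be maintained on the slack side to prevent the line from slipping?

T_min ≈ 3590 N

Capstan equation at impending slip: T_tight/T_slack = e^{μβ}.
β = 270° = 4.712 rad; e^{μβ} = e^{0.17×4.712} = 2.228.
T_slack = T_tight / e^{μβ} = 7990 / 2.228 = 3590 N.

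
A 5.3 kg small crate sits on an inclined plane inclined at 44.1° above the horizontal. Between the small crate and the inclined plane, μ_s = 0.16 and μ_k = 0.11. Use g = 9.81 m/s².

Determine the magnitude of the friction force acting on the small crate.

Normal force: N = m g cos θ = 5.3 × 9.81 × cos 44.1° = 37.34 N.
Along the slope the weight component is m g sin θ = 36.18 N; friction must supply exactly this, acting up-slope.
Static friction can supply at most μ_s N = 5.974 N.
|36.18| exceeds 5.974 N, so the small crate slips down-slope; friction is kinetic, f = μ_k N = 0.11×37.34 = 4.11 N.

f ≈ 4.11 N (up the incline)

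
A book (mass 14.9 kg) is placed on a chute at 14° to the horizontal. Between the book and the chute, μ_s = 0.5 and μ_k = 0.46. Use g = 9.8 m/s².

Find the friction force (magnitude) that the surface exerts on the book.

Perpendicular to the surface, N = m g cos θ = 14.9·9.8·cos 14° = 141.7 N.
Along the slope the weight component is m g sin θ = 35.33 N; friction must supply exactly this, acting up-slope.
Static friction can supply at most μ_s N = 70.84 N.
Since |35.33| ≤ 70.84 N, the book remains in static equilibrium and friction takes exactly the required value.

f ≈ 35.3 N (up the incline)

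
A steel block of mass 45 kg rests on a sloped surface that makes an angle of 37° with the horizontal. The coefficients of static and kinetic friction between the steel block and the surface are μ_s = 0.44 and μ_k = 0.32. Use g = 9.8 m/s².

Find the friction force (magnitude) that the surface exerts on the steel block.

The normal reaction is N = m g cos θ = 352.2 N.
For equilibrium along the incline, friction must balance the weight component: f = m g sin θ = 265.4 N up the slope.
Maximum static friction available: μ_s N = 0.44 × 352.2 = 155 N.
|265.4| exceeds 155 N, so the steel block slips down-slope; friction is kinetic, f = μ_k N = 0.32×352.2 = 113 N.

f ≈ 113 N (up the incline)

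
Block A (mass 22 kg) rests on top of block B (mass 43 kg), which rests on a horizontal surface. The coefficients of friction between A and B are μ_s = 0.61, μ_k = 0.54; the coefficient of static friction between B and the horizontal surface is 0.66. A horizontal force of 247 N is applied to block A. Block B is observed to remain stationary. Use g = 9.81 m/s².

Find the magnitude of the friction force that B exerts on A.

f ≈ 117 N

Normal force at the A–B interface: N₁ = m_A g = 215.8 N.
So the A–B interface can sustain at most μ_s N₁ = 131.7 N of static friction.
Since P = 247 N > 131.7 N, A slides on B; the A–B friction is kinetic: f₁ = μ_k N₁ = 0.54×215.8 = 117 N.
By Newton's third law B feels 117 N forward from A. With B stationary, the floor's static friction on B balances it: f₂ = 117 N (well within μ_s(m_A+m_B)g = 420.8 N).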